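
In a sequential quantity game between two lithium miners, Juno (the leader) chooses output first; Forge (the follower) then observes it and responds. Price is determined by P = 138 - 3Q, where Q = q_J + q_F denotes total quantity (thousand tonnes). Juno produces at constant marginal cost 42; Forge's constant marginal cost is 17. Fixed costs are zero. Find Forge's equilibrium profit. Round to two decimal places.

Solve by backward induction. Given q_J, the follower Forge maximises π_F = (138 - 3q_J - 3q_F)q_F - 17q_F.
∂π_F/∂q_F = 121 - 3q_J - 6q_F = 0 gives the reaction function q_F = (121 - 3q_J)/6.
The leader anticipates this reaction. Substituting into P = 138 - 3Q gives P = 155/2 - (3/2)q_J, so π_J = (155/2 - (3/2)q_J)q_J - 42q_J.
Maximising: ∂π_J/∂q_J = 71/2 - 3q_J = 0, giving q_J = 71/6.
Then q_F = (121 - 3·(71/6))/6 = 57/4.
Price P = 138 - 3·(313/12) = 239/4.
Forge's profit: (239/4 - 17)·(57/4) = 609.1875.

609.19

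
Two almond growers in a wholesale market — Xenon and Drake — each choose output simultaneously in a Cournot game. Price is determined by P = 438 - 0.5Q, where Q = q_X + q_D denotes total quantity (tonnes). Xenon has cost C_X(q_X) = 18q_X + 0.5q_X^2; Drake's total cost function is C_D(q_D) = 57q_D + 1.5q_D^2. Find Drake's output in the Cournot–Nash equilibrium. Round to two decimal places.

71.23

Xenon's profit: π_X = (438 - 0.5Q)q_X - (18q_X + (1/2)q_X²). Setting ∂π_X/∂q_X = 0: 420 - 2q_X - (1/2)(q_D) = 0.
Drake's first-order condition: 381 - 4q_D - (1/2)(q_X) = 0.
Best responses: q_X = (420 - (1/2)q_D)/2, q_D = (381 - (1/2)q_X)/4.
Substituting one into the other gives q_X = 192.1935 and q_D = 71.2258.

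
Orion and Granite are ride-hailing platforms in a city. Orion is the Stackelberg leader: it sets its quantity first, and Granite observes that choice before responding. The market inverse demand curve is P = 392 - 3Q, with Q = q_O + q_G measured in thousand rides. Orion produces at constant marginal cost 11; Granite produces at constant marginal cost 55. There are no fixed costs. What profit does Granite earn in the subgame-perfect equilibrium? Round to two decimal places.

The follower Granite best-responds to any q_O: π_G = (392 - 3Q)q_G - 55q_G.
Follower FOC: 337 - 3q_O - 6q_G = 0, so q_G(q_O) = (337 - 3q_O)/6.
The leader anticipates this reaction. Substituting into P = 392 - 3Q gives P = 447/2 - (3/2)q_O, so π_O = (447/2 - (3/2)q_O)q_O - 11q_O.
The leader's first-order condition 425/2 - 3q_O = 0 yields q_O = 425/6.
Then q_G = (337 - 3·(425/6))/6 = 83/4.
Price P = 392 - 3·(1099/12) = 469/4.
Granite's profit: (469/4 - 55)·(83/4) = 1291.6875.

1291.69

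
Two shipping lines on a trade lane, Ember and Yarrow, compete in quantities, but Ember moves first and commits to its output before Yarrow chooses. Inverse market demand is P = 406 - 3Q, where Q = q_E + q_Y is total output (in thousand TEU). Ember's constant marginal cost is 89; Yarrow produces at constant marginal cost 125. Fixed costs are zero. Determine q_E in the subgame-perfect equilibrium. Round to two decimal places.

Solve by backward induction. Given q_E, the follower Yarrow maximises π_Y = (406 - 3q_E - 3q_Y)q_Y - 125q_Y.
Follower FOC: 281 - 3q_E - 6q_Y = 0, so q_Y(q_E) = (281 - 3q_E)/6.
The leader anticipates this reaction. Substituting into P = 406 - 3Q gives P = 531/2 - (3/2)q_E, so π_E = (531/2 - (3/2)q_E)q_E - 89q_E.
Leader FOC: 353/2 - 3q_E = 0, so q_E = 353/6.
Then q_Y = (281 - 3·(353/6))/6 = 209/12.

58.83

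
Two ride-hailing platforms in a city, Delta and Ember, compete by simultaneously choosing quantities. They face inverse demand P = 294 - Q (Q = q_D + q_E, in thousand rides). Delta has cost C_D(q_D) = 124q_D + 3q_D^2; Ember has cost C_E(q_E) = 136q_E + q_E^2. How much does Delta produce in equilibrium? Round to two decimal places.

Delta's profit: π_D = (294 - Q)q_D - (124q_D + 3q_D²). Setting ∂π_D/∂q_D = 0: 170 - 8q_D - (q_E) = 0.
Ember's profit: π_E = (294 - Q)q_E - (136q_E + q_E²). Setting ∂π_E/∂q_E = 0: 158 - 4q_E - (q_D) = 0.
Rearranging gives the reaction functions q_D = (170 - q_E)/8 and q_E = (158 - q_D)/4.
Solving the pair: q_D = 522/31, q_E = 1094/31.

16.84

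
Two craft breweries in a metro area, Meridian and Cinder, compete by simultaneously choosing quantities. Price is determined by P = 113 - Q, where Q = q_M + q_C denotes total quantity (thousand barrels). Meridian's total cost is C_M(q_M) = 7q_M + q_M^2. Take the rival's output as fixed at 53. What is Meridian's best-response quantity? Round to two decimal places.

13.25

With the rival's output fixed at 53, Meridian's profit is π_M = (113 - 53 - q_M)q_M - (7q_M + q_M²) = (60 - q_M)q_M - (7q_M + q_M²).
∂π_M/∂q_M = 53 - 4q_M = 0, so q_M = 53/4.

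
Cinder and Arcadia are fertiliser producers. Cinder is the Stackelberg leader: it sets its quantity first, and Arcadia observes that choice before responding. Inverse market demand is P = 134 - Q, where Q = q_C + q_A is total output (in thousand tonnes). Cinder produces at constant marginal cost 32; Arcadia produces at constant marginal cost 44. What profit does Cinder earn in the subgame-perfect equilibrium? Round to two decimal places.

The follower Arcadia best-responds to any q_C: π_A = (134 - Q)q_A - 44q_A.
∂π_A/∂q_A = 90 - q_C - 2q_A = 0 gives the reaction function q_A = (90 - q_C)/2.
Cinder substitutes q_A(q_C) into its own profit: π_C = q_C(134 - q_C - (90 - q_C)/2) - 32q_C = (89 - (1/2)q_C)q_C - 32q_C.
The leader's first-order condition 57 - q_C = 0 yields q_C = 57.
Then q_A = (90 - 57)/2 = 33/2.
Price P = 134 - 147/2 = 121/2.
Cinder's profit: (121/2 - 32)·57 = 1624.5000.

1624.50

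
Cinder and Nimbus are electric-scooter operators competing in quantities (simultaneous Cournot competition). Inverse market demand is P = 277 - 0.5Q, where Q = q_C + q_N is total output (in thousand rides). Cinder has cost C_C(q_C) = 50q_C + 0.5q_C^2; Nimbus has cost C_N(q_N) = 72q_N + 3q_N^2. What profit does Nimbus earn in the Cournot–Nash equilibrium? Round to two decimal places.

1627.47

Cinder's profit: π_C = (277 - 0.5Q)q_C - (50q_C + (1/2)q_C²). Setting ∂π_C/∂q_C = 0: 227 - 2q_C - (1/2)(q_N) = 0.
Nimbus's profit: π_N = (277 - 0.5Q)q_N - (72q_N + 3q_N²). Setting ∂π_N/∂q_N = 0: 205 - 7q_N - (1/2)(q_C) = 0.
So q_C = (227 - (1/2)q_N)/2 and q_N = (205 - (1/2)q_C)/7.
Solving the pair: q_C = 108.1091, q_N = 1186/55.
Price P = 277 - (1/2)·129.6727 = 212.1636.
Nimbus's profit: 212.1636·(1186/55) - 72·(1186/55) - 3(1186/55)² = 1627.4664.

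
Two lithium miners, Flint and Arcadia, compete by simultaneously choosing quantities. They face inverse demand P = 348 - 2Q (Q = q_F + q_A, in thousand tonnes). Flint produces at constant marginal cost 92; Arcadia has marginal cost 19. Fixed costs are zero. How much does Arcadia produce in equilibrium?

Flint's profit: π_F = (348 - 2Q)q_F - (92q_F). Setting ∂π_F/∂q_F = 0: 256 - 4q_F - 2(q_A) = 0.
Arcadia's first-order condition: 329 - 4q_A - 2(q_F) = 0.
So q_F = (256 - 2q_A)/4 and q_A = (329 - 2q_F)/4.
Substituting one into the other gives q_F = 61/2 and q_A = 67.

67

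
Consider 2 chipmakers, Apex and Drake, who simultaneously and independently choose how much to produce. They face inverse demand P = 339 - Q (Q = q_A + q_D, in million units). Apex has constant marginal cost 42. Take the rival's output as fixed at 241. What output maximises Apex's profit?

With the rival's output fixed at 241, Apex's profit is π_A = (339 - 241 - q_A)q_A - (42q_A) = (98 - q_A)q_A - (42q_A).
∂π_A/∂q_A = 56 - 2q_A = 0, so q_A = 28.

28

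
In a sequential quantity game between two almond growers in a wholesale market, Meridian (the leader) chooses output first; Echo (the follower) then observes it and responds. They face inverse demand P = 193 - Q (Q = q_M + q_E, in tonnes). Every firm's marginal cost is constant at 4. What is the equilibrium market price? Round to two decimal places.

Solve by backward induction. Given q_M, the follower Echo maximises π_E = (193 - q_M - q_E)q_E - 4q_E.
∂π_E/∂q_E = 189 - q_M - 2q_E = 0 gives the reaction function q_E = (189 - q_M)/2.
The leader anticipates this reaction. Substituting into P = 193 - Q gives P = 197/2 - (1/2)q_M, so π_M = (197/2 - (1/2)q_M)q_M - 4q_M.
Maximising: ∂π_M/∂q_M = 189/2 - q_M = 0, giving q_M = 189/2.
Then q_E = (189 - 189/2)/2 = 189/4.
Total output Q = 567/4, so price P = 193 - 567/4 = 205/4.

51.25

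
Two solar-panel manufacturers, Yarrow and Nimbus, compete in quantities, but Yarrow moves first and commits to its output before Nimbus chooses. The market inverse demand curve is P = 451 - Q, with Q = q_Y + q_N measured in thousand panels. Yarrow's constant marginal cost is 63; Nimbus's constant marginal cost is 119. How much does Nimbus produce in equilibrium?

55

Solve by backward induction. Given q_Y, the follower Nimbus maximises π_N = (451 - q_Y - q_N)q_N - 119q_N.
Setting the follower's marginal profit to zero, 332 - q_Y - 2q_N = 0, i.e. q_N = (332 - q_Y)/2.
Yarrow substitutes q_N(q_Y) into its own profit: π_Y = q_Y(451 - q_Y - (332 - q_Y)/2) - 63q_Y = (285 - (1/2)q_Y)q_Y - 63q_Y.
The leader's first-order condition 222 - q_Y = 0 yields q_Y = 222.
Then q_N = (332 - 222)/2 = 55.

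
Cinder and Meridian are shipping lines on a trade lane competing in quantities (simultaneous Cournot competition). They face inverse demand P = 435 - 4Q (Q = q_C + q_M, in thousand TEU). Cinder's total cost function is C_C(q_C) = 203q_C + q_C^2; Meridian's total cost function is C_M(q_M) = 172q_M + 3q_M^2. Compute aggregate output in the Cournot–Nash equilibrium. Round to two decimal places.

Cinder's profit: π_C = (435 - 4Q)q_C - (203q_C + q_C²). Setting ∂π_C/∂q_C = 0: 232 - 10q_C - 4(q_M) = 0.
Meridian's first-order condition: 263 - 14q_M - 4(q_C) = 0.
Rearranging gives the reaction functions q_C = (232 - 4q_M)/10 and q_M = (263 - 4q_C)/14.
Solving the pair: q_C = 549/31, q_M = 851/62.
Total output Q = 549/31 + 851/62 = 1949/62.

31.44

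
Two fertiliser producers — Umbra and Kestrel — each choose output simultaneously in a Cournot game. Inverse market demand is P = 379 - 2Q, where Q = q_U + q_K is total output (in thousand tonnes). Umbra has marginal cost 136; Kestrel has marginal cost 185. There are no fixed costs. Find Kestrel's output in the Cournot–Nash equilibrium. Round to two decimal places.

24.17

Umbra's profit: π_U = (379 - 2Q)q_U - (136q_U). Setting ∂π_U/∂q_U = 0: 243 - 4q_U - 2(q_K) = 0.
Kestrel's profit: π_K = (379 - 2Q)q_K - (185q_K). Setting ∂π_K/∂q_K = 0: 194 - 4q_K - 2(q_U) = 0.
Best responses: q_U = (243 - 2q_K)/4, q_K = (194 - 2q_U)/4.
Substituting one into the other gives q_U = 146/3 and q_K = 145/6.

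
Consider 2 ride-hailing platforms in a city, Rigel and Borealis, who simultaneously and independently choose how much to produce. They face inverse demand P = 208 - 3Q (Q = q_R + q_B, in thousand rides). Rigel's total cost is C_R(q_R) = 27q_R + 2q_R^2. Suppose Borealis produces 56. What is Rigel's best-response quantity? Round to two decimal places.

1.30

With the rival's output fixed at 56, Rigel's profit is π_R = (208 - 3·56 - 3q_R)q_R - (27q_R + 2q_R²) = (40 - 3q_R)q_R - (27q_R + 2q_R²).
∂π_R/∂q_R = 13 - 10q_R = 0, so q_R = 13/10.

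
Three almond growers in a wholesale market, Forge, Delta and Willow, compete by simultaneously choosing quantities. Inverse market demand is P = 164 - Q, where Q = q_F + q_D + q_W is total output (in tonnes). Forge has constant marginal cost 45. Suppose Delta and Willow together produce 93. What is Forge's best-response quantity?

With rivals' combined output fixed at 93, Forge's profit is π_F = (164 - 93 - q_F)q_F - (45q_F) = (71 - q_F)q_F - (45q_F).
∂π_F/∂q_F = 26 - 2q_F = 0, so q_F = 13.

13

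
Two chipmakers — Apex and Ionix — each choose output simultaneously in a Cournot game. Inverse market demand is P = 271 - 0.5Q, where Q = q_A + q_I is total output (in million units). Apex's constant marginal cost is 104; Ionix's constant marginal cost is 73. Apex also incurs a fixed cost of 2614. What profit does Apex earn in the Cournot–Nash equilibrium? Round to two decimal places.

1496.22

Apex's profit: π_A = (271 - 0.5Q)q_A - (104q_A). Setting ∂π_A/∂q_A = 0: 167 - q_A - (1/2)(q_I) = 0.
Ionix's first-order condition: 198 - q_I - (1/2)(q_A) = 0.
Rearranging gives the reaction functions q_A = (167 - (1/2)q_I) and q_I = (198 - (1/2)q_A).
Solving the pair: q_A = 272/3, q_I = 458/3.
Price P = 271 - (1/2)·(730/3) = 448/3.
Apex's profit: (448/3 - 104)·(272/3) - 2614 = 1496.2222.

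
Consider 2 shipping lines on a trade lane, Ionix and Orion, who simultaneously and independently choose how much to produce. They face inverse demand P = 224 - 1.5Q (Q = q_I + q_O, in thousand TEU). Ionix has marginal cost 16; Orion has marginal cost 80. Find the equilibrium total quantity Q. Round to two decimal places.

78.22

Ionix's profit: π_I = (224 - 1.5Q)q_I - (16q_I). Setting ∂π_I/∂q_I = 0: 208 - 3q_I - (3/2)(q_O) = 0.
Orion's profit: π_O = (224 - 1.5Q)q_O - (80q_O). Setting ∂π_O/∂q_O = 0: 144 - 3q_O - (3/2)(q_I) = 0.
Rearranging gives the reaction functions q_I = (208 - (3/2)q_O)/3 and q_O = (144 - (3/2)q_I)/3.
Solving the pair: q_I = 544/9, q_O = 160/9.
Total output Q = 544/9 + 160/9 = 704/9.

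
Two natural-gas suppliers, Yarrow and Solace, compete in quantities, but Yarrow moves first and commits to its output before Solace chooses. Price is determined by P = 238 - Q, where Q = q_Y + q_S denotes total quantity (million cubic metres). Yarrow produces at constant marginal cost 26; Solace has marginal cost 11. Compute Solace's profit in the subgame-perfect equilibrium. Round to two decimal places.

Solve by backward induction. Given q_Y, the follower Solace maximises π_S = (238 - q_Y - q_S)q_S - 11q_S.
Follower FOC: 227 - q_Y - 2q_S = 0, so q_S(q_Y) = (227 - q_Y)/2.
Yarrow substitutes q_S(q_Y) into its own profit: π_Y = q_Y(238 - q_Y - (227 - q_Y)/2) - 26q_Y = (249/2 - (1/2)q_Y)q_Y - 26q_Y.
The leader's first-order condition 197/2 - q_Y = 0 yields q_Y = 197/2.
Then q_S = (227 - 197/2)/2 = 257/4.
Price P = 238 - 651/4 = 301/4.
Solace's profit: (301/4 - 11)·(257/4) = 4128.0625.

4128.06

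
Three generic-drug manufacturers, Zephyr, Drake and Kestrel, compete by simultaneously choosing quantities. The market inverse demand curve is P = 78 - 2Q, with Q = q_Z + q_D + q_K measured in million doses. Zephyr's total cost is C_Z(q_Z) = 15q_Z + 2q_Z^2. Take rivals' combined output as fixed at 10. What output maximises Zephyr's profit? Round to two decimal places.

With rivals' combined output fixed at 10, Zephyr's profit is π_Z = (78 - 2·10 - 2q_Z)q_Z - (15q_Z + 2q_Z²) = (58 - 2q_Z)q_Z - (15q_Z + 2q_Z²).
∂π_Z/∂q_Z = 43 - 8q_Z = 0, so q_Z = 43/8.

5.38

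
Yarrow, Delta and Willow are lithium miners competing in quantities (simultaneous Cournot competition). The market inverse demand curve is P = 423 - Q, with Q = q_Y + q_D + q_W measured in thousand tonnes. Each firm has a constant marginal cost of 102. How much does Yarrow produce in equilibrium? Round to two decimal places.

80.25

Each firm earns π_i = (423 - Q)q_i - 102q_i.
First-order condition (treating rivals' output as given): 321 - 2q_i - Σ_{j≠i} q_j = 0.
With identical firms every q_j equals q_i, so Σ_{j≠i} q_j = 2q_i and 321 = 4q_i, giving q_i = 321/4.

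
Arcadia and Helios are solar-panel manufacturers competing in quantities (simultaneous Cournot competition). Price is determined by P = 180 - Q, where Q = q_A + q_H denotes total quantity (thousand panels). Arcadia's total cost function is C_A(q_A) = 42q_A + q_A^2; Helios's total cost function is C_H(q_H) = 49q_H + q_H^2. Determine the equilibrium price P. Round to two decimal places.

126.20

Arcadia's profit: π_A = (180 - Q)q_A - (42q_A + q_A²). Setting ∂π_A/∂q_A = 0: 138 - 4q_A - (q_H) = 0.
Helios's profit: π_H = (180 - Q)q_H - (49q_H + q_H²). Setting ∂π_H/∂q_H = 0: 131 - 4q_H - (q_A) = 0.
Rearranging gives the reaction functions q_A = (138 - q_H)/4 and q_H = (131 - q_A)/4.
Substituting one into the other gives q_A = 421/15 and q_H = 386/15.
Total output Q = 269/5, so price P = 180 - 269/5 = 631/5.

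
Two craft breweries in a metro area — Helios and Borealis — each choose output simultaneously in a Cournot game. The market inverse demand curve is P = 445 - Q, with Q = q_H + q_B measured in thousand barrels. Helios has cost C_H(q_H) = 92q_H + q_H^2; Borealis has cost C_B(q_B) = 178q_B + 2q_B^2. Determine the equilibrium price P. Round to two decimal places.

Helios's profit: π_H = (445 - Q)q_H - (92q_H + q_H²). Setting ∂π_H/∂q_H = 0: 353 - 4q_H - (q_B) = 0.
Borealis's first-order condition: 267 - 6q_B - (q_H) = 0.
So q_H = (353 - q_B)/4 and q_B = (267 - q_H)/6.
Solving the pair: q_H = 1851/23, q_B = 715/23.
Total output Q = 111.5652, so price P = 445 - 111.5652 = 333.4348.

333.43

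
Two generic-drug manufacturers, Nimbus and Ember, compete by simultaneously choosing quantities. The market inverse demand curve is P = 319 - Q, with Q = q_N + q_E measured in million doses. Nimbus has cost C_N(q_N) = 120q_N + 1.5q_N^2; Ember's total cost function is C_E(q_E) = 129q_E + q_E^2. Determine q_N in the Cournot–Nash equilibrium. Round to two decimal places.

31.89

Nimbus's profit: π_N = (319 - Q)q_N - (120q_N + (3/2)q_N²). Setting ∂π_N/∂q_N = 0: 199 - 5q_N - (q_E) = 0.
Ember's profit: π_E = (319 - Q)q_E - (129q_E + q_E²). Setting ∂π_E/∂q_E = 0: 190 - 4q_E - (q_N) = 0.
So q_N = (199 - q_E)/5 and q_E = (190 - q_N)/4.
Solving the pair: q_N = 606/19, q_E = 751/19.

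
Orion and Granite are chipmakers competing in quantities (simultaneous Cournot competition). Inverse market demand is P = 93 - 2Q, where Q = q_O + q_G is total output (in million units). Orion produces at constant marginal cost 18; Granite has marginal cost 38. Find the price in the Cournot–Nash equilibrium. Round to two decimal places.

Orion's profit: π_O = (93 - 2Q)q_O - (18q_O). Setting ∂π_O/∂q_O = 0: 75 - 4q_O - 2(q_G) = 0.
Granite's first-order condition: 55 - 4q_G - 2(q_O) = 0.
Rearranging gives the reaction functions q_O = (75 - 2q_G)/4 and q_G = (55 - 2q_O)/4.
Substituting one into the other gives q_O = 95/6 and q_G = 35/6.
Total output Q = 65/3, so price P = 93 - 2·(65/3) = 149/3.

49.67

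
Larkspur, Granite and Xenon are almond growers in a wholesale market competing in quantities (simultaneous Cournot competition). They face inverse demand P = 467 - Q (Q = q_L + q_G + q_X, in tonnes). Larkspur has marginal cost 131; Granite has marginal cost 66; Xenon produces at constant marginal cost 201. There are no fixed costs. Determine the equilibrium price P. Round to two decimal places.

Larkspur's profit: π_L = (467 - Q)q_L - (131q_L). Setting ∂π_L/∂q_L = 0: 336 - 2q_L - (q_G + q_X) = 0.
Granite's profit: π_G = (467 - Q)q_G - (66q_G). Setting ∂π_G/∂q_G = 0: 401 - 2q_G - (q_L + q_X) = 0.
Xenon's first-order condition: 266 - 2q_X - (q_L + q_G) = 0.
Summing all 3 equations gives 1003 − 4Q = 0, hence Q = 1003/4.
Back-substituting: q_L = (336 − 1003/4) = 341/4, q_G = (401 − 1003/4) = 601/4, q_X = (266 − 1003/4) = 61/4.
Total output Q = 1003/4, so price P = 467 - 1003/4 = 865/4.

216.25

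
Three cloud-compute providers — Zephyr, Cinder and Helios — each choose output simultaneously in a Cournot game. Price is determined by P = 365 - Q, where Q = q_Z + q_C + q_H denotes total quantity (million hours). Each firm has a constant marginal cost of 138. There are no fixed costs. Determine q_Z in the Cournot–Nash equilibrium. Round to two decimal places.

A representative firm's profit is π_i = q_i(365 - Q) - 138q_i.
Setting ∂π_i/∂q_i = 0 with rivals' quantities fixed: 227 - 2q_i - Σ_{j≠i} q_j = 0.
By symmetry each firm produces the same amount; substituting Σ_{j≠i} q_j = 2q_i yields q_i = 227/4.

56.75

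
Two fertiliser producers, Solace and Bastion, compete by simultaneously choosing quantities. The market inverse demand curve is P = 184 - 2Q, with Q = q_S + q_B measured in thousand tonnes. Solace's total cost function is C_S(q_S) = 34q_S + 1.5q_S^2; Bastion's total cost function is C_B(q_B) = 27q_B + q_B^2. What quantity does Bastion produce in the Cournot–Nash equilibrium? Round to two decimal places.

Solace's profit: π_S = (184 - 2Q)q_S - (34q_S + (3/2)q_S²). Setting ∂π_S/∂q_S = 0: 150 - 7q_S - 2(q_B) = 0.
Bastion's profit: π_B = (184 - 2Q)q_B - (27q_B + q_B²). Setting ∂π_B/∂q_B = 0: 157 - 6q_B - 2(q_S) = 0.
Best responses: q_S = (150 - 2q_B)/7, q_B = (157 - 2q_S)/6.
Solving the pair: q_S = 293/19, q_B = 799/38.

21.03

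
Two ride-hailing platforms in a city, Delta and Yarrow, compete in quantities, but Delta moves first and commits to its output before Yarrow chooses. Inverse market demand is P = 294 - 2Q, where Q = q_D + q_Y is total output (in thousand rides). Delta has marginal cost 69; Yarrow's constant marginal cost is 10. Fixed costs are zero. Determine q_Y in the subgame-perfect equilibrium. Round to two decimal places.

50.25

Solve by backward induction. Given q_D, the follower Yarrow maximises π_Y = (294 - 2q_D - 2q_Y)q_Y - 10q_Y.
∂π_Y/∂q_Y = 284 - 2q_D - 4q_Y = 0 gives the reaction function q_Y = (284 - 2q_D)/4.
Delta substitutes q_Y(q_D) into its own profit: π_D = q_D(294 - 2q_D - (284 - 2q_D)/2) - 69q_D = (152 - q_D)q_D - 69q_D.
The leader's first-order condition 83 - 2q_D = 0 yields q_D = 83/2.
Then q_Y = (284 - 2·(83/2))/4 = 201/4.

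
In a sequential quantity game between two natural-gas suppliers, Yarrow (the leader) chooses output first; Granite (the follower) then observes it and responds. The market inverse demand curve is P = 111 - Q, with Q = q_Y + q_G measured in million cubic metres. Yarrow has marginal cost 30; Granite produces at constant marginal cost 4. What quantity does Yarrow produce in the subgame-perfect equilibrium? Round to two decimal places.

27.50

The follower Granite best-responds to any q_Y: π_G = (111 - Q)q_G - 4q_G.
∂π_G/∂q_G = 107 - q_Y - 2q_G = 0 gives the reaction function q_G = (107 - q_Y)/2.
The leader anticipates this reaction. Substituting into P = 111 - Q gives P = 115/2 - (1/2)q_Y, so π_Y = (115/2 - (1/2)q_Y)q_Y - 30q_Y.
The leader's first-order condition 55/2 - q_Y = 0 yields q_Y = 55/2.
Then q_G = (107 - 55/2)/2 = 159/4.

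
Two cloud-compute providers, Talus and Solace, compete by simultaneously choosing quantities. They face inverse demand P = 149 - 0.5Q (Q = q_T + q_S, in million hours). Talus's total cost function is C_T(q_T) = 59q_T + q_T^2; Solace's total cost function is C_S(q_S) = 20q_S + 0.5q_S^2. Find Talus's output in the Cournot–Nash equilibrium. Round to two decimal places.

Talus's profit: π_T = (149 - 0.5Q)q_T - (59q_T + q_T²). Setting ∂π_T/∂q_T = 0: 90 - 3q_T - (1/2)(q_S) = 0.
Solace's profit: π_S = (149 - 0.5Q)q_S - (20q_S + (1/2)q_S²). Setting ∂π_S/∂q_S = 0: 129 - 2q_S - (1/2)(q_T) = 0.
So q_T = (90 - (1/2)q_S)/3 and q_S = (129 - (1/2)q_T)/2.
Solving the pair: q_T = 462/23, q_S = 1368/23.

20.09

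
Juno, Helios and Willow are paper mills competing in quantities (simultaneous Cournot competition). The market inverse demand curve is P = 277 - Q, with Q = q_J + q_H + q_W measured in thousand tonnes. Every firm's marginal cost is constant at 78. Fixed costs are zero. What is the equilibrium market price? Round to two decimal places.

A representative firm's profit is π_i = q_i(277 - Q) - 78q_i.
First-order condition (treating rivals' output as given): 199 - 2q_i - Σ_{j≠i} q_j = 0.
By symmetry each firm produces the same amount; substituting Σ_{j≠i} q_j = 2q_i yields q_i = 199/4.
Total output Q = 597/4, so price P = 277 - 597/4 = 511/4.

127.75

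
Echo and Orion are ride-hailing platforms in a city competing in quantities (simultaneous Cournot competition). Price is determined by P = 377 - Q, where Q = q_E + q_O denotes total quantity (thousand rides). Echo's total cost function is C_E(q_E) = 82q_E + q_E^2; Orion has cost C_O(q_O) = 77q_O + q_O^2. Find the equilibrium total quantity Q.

119

Echo's profit: π_E = (377 - Q)q_E - (82q_E + q_E²). Setting ∂π_E/∂q_E = 0: 295 - 4q_E - (q_O) = 0.
Orion's first-order condition: 300 - 4q_O - (q_E) = 0.
Best responses: q_E = (295 - q_O)/4, q_O = (300 - q_E)/4.
Solving the pair: q_E = 176/3, q_O = 181/3.
Total output Q = 176/3 + 181/3 = 119.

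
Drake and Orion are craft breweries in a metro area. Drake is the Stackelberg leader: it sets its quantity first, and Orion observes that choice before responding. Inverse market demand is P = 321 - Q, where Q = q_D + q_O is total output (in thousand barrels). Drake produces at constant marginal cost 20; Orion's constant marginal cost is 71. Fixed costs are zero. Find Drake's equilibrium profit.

Solve by backward induction. Given q_D, the follower Orion maximises π_O = (321 - q_D - q_O)q_O - 71q_O.
∂π_O/∂q_O = 250 - q_D - 2q_O = 0 gives the reaction function q_O = (250 - q_D)/2.
The leader anticipates this reaction. Substituting into P = 321 - Q gives P = 196 - (1/2)q_D, so π_D = (196 - (1/2)q_D)q_D - 20q_D.
Maximising: ∂π_D/∂q_D = 176 - q_D = 0, giving q_D = 176.
Then q_O = (250 - 176)/2 = 37.
Price P = 321 - 213 = 108.
Drake's profit: (108 - 20)·176 = 15488.

15488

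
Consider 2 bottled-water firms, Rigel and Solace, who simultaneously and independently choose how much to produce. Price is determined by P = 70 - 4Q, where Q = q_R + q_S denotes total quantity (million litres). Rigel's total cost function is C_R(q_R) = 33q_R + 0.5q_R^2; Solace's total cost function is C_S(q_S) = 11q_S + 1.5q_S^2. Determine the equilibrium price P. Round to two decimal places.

Rigel's profit: π_R = (70 - 4Q)q_R - (33q_R + (1/2)q_R²). Setting ∂π_R/∂q_R = 0: 37 - 9q_R - 4(q_S) = 0.
Solace's first-order condition: 59 - 11q_S - 4(q_R) = 0.
Best responses: q_R = (37 - 4q_S)/9, q_S = (59 - 4q_R)/11.
Substituting one into the other gives q_R = 171/83 and q_S = 383/83.
Total output Q = 554/83, so price P = 70 - 4·(554/83) = 43.3012.

43.30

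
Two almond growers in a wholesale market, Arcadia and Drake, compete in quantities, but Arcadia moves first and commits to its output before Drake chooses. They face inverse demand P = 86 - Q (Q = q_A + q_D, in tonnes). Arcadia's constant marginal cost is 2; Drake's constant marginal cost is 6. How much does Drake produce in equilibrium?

18

The follower Drake best-responds to any q_A: π_D = (86 - Q)q_D - 6q_D.
Setting the follower's marginal profit to zero, 80 - q_A - 2q_D = 0, i.e. q_D = (80 - q_A)/2.
The leader anticipates this reaction. Substituting into P = 86 - Q gives P = 46 - (1/2)q_A, so π_A = (46 - (1/2)q_A)q_A - 2q_A.
Leader FOC: 44 - q_A = 0, so q_A = 44.
Then q_D = (80 - 44)/2 = 18.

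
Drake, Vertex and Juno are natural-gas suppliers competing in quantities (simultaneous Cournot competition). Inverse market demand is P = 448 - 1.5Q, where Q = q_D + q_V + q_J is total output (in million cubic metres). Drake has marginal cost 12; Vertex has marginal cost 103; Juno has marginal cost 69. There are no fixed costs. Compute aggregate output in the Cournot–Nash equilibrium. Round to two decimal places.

Drake's profit: π_D = (448 - 1.5Q)q_D - (12q_D). Setting ∂π_D/∂q_D = 0: 436 - 3q_D - (3/2)(q_V + q_J) = 0.
Vertex's first-order condition: 345 - 3q_V - (3/2)(q_D + q_J) = 0.
Juno's profit: π_J = (448 - 1.5Q)q_J - (69q_J). Setting ∂π_J/∂q_J = 0: 379 - 3q_J - (3/2)(q_D + q_V) = 0.
Adding the 3 first-order conditions: 1160 − 6Q = 0, so Q = 580/3.
Back-substituting: q_D = (436 − 290)/(3/2) = 292/3, q_V = (345 − 290)/(3/2) = 110/3, q_J = (379 − 290)/(3/2) = 178/3.
Total output Q = 292/3 + 110/3 + 178/3 = 580/3.

193.33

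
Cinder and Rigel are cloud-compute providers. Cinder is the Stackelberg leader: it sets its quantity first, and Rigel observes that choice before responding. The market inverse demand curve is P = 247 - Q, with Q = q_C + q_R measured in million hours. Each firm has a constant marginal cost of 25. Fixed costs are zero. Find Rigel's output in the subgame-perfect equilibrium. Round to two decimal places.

55.50

The follower Rigel best-responds to any q_C: π_R = (247 - Q)q_R - 25q_R.
Follower FOC: 222 - q_C - 2q_R = 0, so q_R(q_C) = (222 - q_C)/2.
Cinder substitutes q_R(q_C) into its own profit: π_C = q_C(247 - q_C - (222 - q_C)/2) - 25q_C = (136 - (1/2)q_C)q_C - 25q_C.
Maximising: ∂π_C/∂q_C = 111 - q_C = 0, giving q_C = 111.
Then q_R = (222 - 111)/2 = 111/2.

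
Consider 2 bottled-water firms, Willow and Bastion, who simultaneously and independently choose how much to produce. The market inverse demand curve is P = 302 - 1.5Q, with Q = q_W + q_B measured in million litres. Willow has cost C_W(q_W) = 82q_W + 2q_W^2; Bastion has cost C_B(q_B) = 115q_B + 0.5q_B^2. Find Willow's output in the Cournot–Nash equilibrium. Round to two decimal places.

Willow's profit: π_W = (302 - 1.5Q)q_W - (82q_W + 2q_W²). Setting ∂π_W/∂q_W = 0: 220 - 7q_W - (3/2)(q_B) = 0.
Bastion's first-order condition: 187 - 4q_B - (3/2)(q_W) = 0.
Rearranging gives the reaction functions q_W = (220 - (3/2)q_B)/7 and q_B = (187 - (3/2)q_W)/4.
Solving the pair: q_W = 23.2816, q_B = 38.0194.

23.28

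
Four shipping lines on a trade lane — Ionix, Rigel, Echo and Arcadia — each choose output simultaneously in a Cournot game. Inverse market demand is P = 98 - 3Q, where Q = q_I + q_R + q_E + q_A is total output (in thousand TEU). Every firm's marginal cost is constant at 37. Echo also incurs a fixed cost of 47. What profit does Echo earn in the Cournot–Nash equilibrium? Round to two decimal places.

Each firm earns π_i = (98 - 3Q)q_i - 37q_i.
Setting ∂π_i/∂q_i = 0 with rivals' quantities fixed: 61 - 6q_i - 3·Σ_{j≠i} q_j = 0.
By symmetry each firm produces the same amount; substituting Σ_{j≠i} q_j = 3q_i yields q_i = 61/15.
Price P = 98 - 3·(244/15) = 246/5.
Echo's profit: (246/5 - 37)·(61/15) - 47 = 196/75.

2.61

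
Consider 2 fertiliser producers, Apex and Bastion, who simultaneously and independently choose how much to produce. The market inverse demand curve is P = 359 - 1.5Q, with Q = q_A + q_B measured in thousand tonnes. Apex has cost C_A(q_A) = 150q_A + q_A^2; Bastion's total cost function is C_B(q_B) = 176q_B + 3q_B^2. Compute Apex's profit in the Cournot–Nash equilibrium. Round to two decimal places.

Apex's profit: π_A = (359 - 1.5Q)q_A - (150q_A + q_A²). Setting ∂π_A/∂q_A = 0: 209 - 5q_A - (3/2)(q_B) = 0.
Bastion's first-order condition: 183 - 9q_B - (3/2)(q_A) = 0.
Rearranging gives the reaction functions q_A = (209 - (3/2)q_B)/5 and q_B = (183 - (3/2)q_A)/9.
Solving the pair: q_A = 714/19, q_B = 802/57.
Price P = 359 - (3/2)·51.6491 = 281.5263.
Apex's profit: 281.5263·(714/19) - 150·(714/19) - (714/19)² = 3530.4432.

3530.44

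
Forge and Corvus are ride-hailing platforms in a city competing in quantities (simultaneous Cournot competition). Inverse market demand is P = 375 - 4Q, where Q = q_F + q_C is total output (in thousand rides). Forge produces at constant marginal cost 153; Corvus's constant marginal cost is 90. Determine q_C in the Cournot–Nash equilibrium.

29

Forge's profit: π_F = (375 - 4Q)q_F - (153q_F). Setting ∂π_F/∂q_F = 0: 222 - 8q_F - 4(q_C) = 0.
Corvus's profit: π_C = (375 - 4Q)q_C - (90q_C). Setting ∂π_C/∂q_C = 0: 285 - 8q_C - 4(q_F) = 0.
Best responses: q_F = (222 - 4q_C)/8, q_C = (285 - 4q_F)/8.
Solving the pair: q_F = 53/4, q_C = 29.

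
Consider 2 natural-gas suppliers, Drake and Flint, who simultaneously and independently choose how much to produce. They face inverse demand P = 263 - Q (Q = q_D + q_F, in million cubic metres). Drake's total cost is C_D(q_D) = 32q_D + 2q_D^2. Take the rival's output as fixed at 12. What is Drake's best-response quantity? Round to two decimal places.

36.50

With the rival's output fixed at 12, Drake's profit is π_D = (263 - 12 - q_D)q_D - (32q_D + 2q_D²) = (251 - q_D)q_D - (32q_D + 2q_D²).
∂π_D/∂q_D = 219 - 6q_D = 0, so q_D = 73/2.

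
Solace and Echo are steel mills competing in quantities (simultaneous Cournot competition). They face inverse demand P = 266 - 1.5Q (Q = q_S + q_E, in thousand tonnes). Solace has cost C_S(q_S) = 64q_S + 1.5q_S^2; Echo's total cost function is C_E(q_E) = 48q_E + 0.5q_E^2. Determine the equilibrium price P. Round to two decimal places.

Solace's profit: π_S = (266 - 1.5Q)q_S - (64q_S + (3/2)q_S²). Setting ∂π_S/∂q_S = 0: 202 - 6q_S - (3/2)(q_E) = 0.
Echo's profit: π_E = (266 - 1.5Q)q_E - (48q_E + (1/2)q_E²). Setting ∂π_E/∂q_E = 0: 218 - 4q_E - (3/2)(q_S) = 0.
Rearranging gives the reaction functions q_S = (202 - (3/2)q_E)/6 and q_E = (218 - (3/2)q_S)/4.
Substituting one into the other gives q_S = 1924/87 and q_E = 1340/29.
Total output Q = 68.3218, so price P = 266 - (3/2)·68.3218 = 163.5172.

163.52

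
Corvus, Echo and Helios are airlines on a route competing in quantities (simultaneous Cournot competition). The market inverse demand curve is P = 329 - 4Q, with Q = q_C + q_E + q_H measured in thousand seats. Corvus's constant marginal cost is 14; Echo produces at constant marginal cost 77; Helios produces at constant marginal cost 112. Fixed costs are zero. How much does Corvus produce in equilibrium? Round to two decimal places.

29.75

Corvus's profit: π_C = (329 - 4Q)q_C - (14q_C). Setting ∂π_C/∂q_C = 0: 315 - 8q_C - 4(q_E + q_H) = 0.
Echo's first-order condition: 252 - 8q_E - 4(q_C + q_H) = 0.
Helios's first-order condition: 217 - 8q_H - 4(q_C + q_E) = 0.
Summing all 3 equations gives 784 − 16Q = 0, hence Q = 49.
Back-substituting: q_C = (315 − 196)/4 = 119/4, q_E = (252 − 196)/4 = 14, q_H = (217 − 196)/4 = 21/4.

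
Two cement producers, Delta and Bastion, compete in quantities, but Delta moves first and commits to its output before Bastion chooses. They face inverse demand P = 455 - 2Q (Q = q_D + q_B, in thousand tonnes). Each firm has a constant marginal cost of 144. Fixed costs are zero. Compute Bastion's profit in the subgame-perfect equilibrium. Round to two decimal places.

Solve by backward induction. Given q_D, the follower Bastion maximises π_B = (455 - 2q_D - 2q_B)q_B - 144q_B.
Setting the follower's marginal profit to zero, 311 - 2q_D - 4q_B = 0, i.e. q_B = (311 - 2q_D)/4.
Delta substitutes q_B(q_D) into its own profit: π_D = q_D(455 - 2q_D - (311 - 2q_D)/2) - 144q_D = (599/2 - q_D)q_D - 144q_D.
Leader FOC: 311/2 - 2q_D = 0, so q_D = 311/4.
Then q_B = (311 - 2·(311/4))/4 = 311/8.
Price P = 455 - 2·(933/8) = 887/4.
Bastion's profit: (887/4 - 144)·(311/8) = 3022.5313.

3022.53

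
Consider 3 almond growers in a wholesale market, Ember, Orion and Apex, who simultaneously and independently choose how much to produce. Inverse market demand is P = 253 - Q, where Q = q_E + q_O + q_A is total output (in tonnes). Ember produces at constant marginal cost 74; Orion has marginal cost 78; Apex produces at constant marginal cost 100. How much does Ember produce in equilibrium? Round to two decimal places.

52.25

Ember's profit: π_E = (253 - Q)q_E - (74q_E). Setting ∂π_E/∂q_E = 0: 179 - 2q_E - (q_O + q_A) = 0.
Orion's first-order condition: 175 - 2q_O - (q_E + q_A) = 0.
Apex's profit: π_A = (253 - Q)q_A - (100q_A). Setting ∂π_A/∂q_A = 0: 153 - 2q_A - (q_E + q_O) = 0.
Adding the 3 first-order conditions: 507 − 4Q = 0, so Q = 507/4.
Back-substituting: q_E = (179 − 507/4) = 209/4, q_O = (175 − 507/4) = 193/4, q_A = (153 − 507/4) = 105/4.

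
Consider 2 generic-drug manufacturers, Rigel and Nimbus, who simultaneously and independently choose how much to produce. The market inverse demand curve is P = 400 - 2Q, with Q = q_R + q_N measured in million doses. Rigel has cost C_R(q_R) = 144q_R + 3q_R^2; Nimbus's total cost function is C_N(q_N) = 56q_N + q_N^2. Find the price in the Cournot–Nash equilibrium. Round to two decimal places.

Rigel's profit: π_R = (400 - 2Q)q_R - (144q_R + 3q_R²). Setting ∂π_R/∂q_R = 0: 256 - 10q_R - 2(q_N) = 0.
Nimbus's profit: π_N = (400 - 2Q)q_N - (56q_N + q_N²). Setting ∂π_N/∂q_N = 0: 344 - 6q_N - 2(q_R) = 0.
Best responses: q_R = (256 - 2q_N)/10, q_N = (344 - 2q_R)/6.
Substituting one into the other gives q_R = 106/7 and q_N = 366/7.
Total output Q = 472/7, so price P = 400 - 2·(472/7) = 1856/7.

265.14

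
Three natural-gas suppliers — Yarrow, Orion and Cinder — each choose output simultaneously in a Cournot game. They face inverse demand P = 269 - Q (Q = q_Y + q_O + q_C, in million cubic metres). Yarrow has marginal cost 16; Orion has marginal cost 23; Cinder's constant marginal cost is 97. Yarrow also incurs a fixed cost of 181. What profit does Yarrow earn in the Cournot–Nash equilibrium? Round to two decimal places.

7086.56

Yarrow's profit: π_Y = (269 - Q)q_Y - (16q_Y). Setting ∂π_Y/∂q_Y = 0: 253 - 2q_Y - (q_O + q_C) = 0.
Orion's profit: π_O = (269 - Q)q_O - (23q_O). Setting ∂π_O/∂q_O = 0: 246 - 2q_O - (q_Y + q_C) = 0.
Cinder's profit: π_C = (269 - Q)q_C - (97q_C). Setting ∂π_C/∂q_C = 0: 172 - 2q_C - (q_Y + q_O) = 0.
Adding the 3 first-order conditions: 671 − 4Q = 0, so Q = 671/4.
Back-substituting: q_Y = (253 − 671/4) = 341/4, q_O = (246 − 671/4) = 313/4, q_C = (172 − 671/4) = 17/4.
Price P = 269 - 671/4 = 405/4.
Yarrow's profit: (405/4 - 16)·(341/4) - 181 = 7086.5625.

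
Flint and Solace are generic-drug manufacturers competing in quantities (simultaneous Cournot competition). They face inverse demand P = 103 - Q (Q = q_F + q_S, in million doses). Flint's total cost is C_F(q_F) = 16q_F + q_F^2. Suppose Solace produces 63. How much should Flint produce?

6

With the rival's output fixed at 63, Flint's profit is π_F = (103 - 63 - q_F)q_F - (16q_F + q_F²) = (40 - q_F)q_F - (16q_F + q_F²).
∂π_F/∂q_F = 24 - 4q_F = 0, so q_F = 6.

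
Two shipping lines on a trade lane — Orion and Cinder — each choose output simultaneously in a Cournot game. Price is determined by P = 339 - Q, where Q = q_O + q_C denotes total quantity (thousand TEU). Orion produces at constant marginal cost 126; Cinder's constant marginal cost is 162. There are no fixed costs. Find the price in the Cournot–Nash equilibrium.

Orion's profit: π_O = (339 - Q)q_O - (126q_O). Setting ∂π_O/∂q_O = 0: 213 - 2q_O - (q_C) = 0.
Cinder's first-order condition: 177 - 2q_C - (q_O) = 0.
So q_O = (213 - q_C)/2 and q_C = (177 - q_O)/2.
Solving the pair: q_O = 83, q_C = 47.
Total output Q = 130, so price P = 339 - 130 = 209.

209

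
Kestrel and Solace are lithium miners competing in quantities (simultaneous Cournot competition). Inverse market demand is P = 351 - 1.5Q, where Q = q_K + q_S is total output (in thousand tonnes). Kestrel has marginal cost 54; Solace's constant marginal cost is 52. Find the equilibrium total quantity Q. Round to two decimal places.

132.44

Kestrel's profit: π_K = (351 - 1.5Q)q_K - (54q_K). Setting ∂π_K/∂q_K = 0: 297 - 3q_K - (3/2)(q_S) = 0.
Solace's first-order condition: 299 - 3q_S - (3/2)(q_K) = 0.
So q_K = (297 - (3/2)q_S)/3 and q_S = (299 - (3/2)q_K)/3.
Substituting one into the other gives q_K = 590/9 and q_S = 602/9.
Total output Q = 590/9 + 602/9 = 1192/9.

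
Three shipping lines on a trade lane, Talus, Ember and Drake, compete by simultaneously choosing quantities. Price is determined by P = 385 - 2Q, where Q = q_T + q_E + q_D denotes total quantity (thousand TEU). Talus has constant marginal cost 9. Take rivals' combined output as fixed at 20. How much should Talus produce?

With rivals' combined output fixed at 20, Talus's profit is π_T = (385 - 2·20 - 2q_T)q_T - (9q_T) = (345 - 2q_T)q_T - (9q_T).
∂π_T/∂q_T = 336 - 4q_T = 0, so q_T = 84.

84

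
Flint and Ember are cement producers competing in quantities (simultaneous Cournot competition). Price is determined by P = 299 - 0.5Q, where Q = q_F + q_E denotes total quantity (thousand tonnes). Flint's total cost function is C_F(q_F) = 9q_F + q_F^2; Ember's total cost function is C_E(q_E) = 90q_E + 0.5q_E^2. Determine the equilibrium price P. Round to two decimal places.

Flint's profit: π_F = (299 - 0.5Q)q_F - (9q_F + q_F²). Setting ∂π_F/∂q_F = 0: 290 - 3q_F - (1/2)(q_E) = 0.
Ember's profit: π_E = (299 - 0.5Q)q_E - (90q_E + (1/2)q_E²). Setting ∂π_E/∂q_E = 0: 209 - 2q_E - (1/2)(q_F) = 0.
So q_F = (290 - (1/2)q_E)/3 and q_E = (209 - (1/2)q_F)/2.
Substituting one into the other gives q_F = 1902/23 and q_E = 1928/23.
Total output Q = 166.5217, so price P = 299 - (1/2)·166.5217 = 215.7391.

215.74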